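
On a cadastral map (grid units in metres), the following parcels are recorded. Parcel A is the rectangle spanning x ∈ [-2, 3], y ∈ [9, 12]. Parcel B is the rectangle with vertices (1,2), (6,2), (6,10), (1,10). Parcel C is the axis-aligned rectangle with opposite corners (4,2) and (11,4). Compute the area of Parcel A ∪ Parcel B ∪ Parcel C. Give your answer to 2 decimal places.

By inclusion–exclusion:
Individual areas: |Parcel A| = 15, |Parcel B| = 40, |Parcel C| = 14.
|Parcel A∩Parcel B|: x∈[1,3], y∈[9,10] → 2·1 = 2.
|Parcel A∩Parcel C| = 0 (no overlap).
|Parcel B∩Parcel C|: x∈[4,6], y∈[2,4] → 2·2 = 4.
|Parcel A∩Parcel B∩Parcel C| = 0.
|Parcel A ∪ Parcel B ∪ Parcel C| = 69 − 6 + 0 = 63.00.

63.00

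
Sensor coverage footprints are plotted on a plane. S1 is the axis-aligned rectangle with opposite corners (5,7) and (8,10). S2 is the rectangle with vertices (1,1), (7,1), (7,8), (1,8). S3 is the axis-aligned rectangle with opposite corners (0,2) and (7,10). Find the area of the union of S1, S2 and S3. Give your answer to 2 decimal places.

65.00

By inclusion–exclusion:
Individual areas: |S1| = 9, |S2| = 42, |S3| = 56.
|S1∩S2|: x∈[5,7], y∈[7,8] → 2·1 = 2.
|S1∩S3|: x∈[5,7], y∈[7,10] → 2·3 = 6.
|S2∩S3|: x∈[1,7], y∈[2,8] → 6·6 = 36.
|S1∩S2∩S3| = 2.
|S1 ∪ S2 ∪ S3| = 107 − 44 + 2 = 65.00.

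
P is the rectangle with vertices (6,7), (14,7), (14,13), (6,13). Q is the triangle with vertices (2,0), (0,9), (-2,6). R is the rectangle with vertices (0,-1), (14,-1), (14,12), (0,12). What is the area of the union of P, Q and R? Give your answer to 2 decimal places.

By inclusion–exclusion:
Individual areas: |P| = 48, |Q| = 12, |R| = 182.
|P∩Q| = 0.
|P∩R|: x∈[6,14], y∈[7,12] → 8·5 = 40.
|Q∩R| = 6.
|P∩Q∩R| = 0.
|P ∪ Q ∪ R| = 242 − 46 + 0 = 196.00.

196.00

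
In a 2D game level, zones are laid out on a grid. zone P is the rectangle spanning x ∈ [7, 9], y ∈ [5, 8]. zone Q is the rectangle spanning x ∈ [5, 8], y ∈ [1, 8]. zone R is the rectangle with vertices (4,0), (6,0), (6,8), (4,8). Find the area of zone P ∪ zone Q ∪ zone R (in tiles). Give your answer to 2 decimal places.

By inclusion–exclusion:
Individual areas: |zone P| = 6, |zone Q| = 21, |zone R| = 16.
|zone P∩zone Q|: x∈[7,8], y∈[5,8] → 1·3 = 3.
|zone P∩zone R| = 0 (no overlap).
|zone Q∩zone R|: x∈[5,6], y∈[1,8] → 1·7 = 7.
|zone P∩zone Q∩zone R| = 0.
|zone P ∪ zone Q ∪ zone R| = 43 − 10 + 0 = 33.00.

33.00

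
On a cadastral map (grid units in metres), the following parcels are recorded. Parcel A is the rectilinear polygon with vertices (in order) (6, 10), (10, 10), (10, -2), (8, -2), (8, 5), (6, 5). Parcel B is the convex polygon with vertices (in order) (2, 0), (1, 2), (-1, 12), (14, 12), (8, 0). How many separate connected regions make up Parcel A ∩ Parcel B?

Parcel A ∩ Parcel B is a single connected region.

1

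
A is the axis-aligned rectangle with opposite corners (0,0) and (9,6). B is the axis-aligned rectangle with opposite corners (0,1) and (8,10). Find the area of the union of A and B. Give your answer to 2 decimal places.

86.00

By inclusion–exclusion:
Individual areas: |A| = 54, |B| = 72.
|A∩B|: x∈[0,8], y∈[1,6] → 8·5 = 40.
|A ∪ B| = 126 − 40 = 86.00.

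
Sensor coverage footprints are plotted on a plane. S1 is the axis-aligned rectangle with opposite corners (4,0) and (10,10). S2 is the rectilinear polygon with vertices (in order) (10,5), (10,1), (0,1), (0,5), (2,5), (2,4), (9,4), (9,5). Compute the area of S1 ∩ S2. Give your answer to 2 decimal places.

The intersection is the polygon with vertices (10,1), (4,1), (4,4), (9,4), (9,5), (10,5).
By the shoelace formula its area is 19.00.

19.00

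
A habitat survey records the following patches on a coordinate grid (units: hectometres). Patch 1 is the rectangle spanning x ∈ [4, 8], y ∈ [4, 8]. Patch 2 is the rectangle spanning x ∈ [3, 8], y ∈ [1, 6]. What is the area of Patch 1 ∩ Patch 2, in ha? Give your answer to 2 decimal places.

|Patch 1∩Patch 2|: x∈[4,8], y∈[4,6] → 4·2 = 8.

8.00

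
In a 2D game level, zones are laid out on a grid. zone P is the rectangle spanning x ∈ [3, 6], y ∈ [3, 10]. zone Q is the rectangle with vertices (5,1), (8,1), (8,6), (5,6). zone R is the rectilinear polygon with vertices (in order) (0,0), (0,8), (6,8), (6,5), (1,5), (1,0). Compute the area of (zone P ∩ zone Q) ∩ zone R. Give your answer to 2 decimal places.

1.00

The region (zone P ∩ zone Q) ∩ zone R is the polygon with vertices (5,6), (6,6), (6,5), (5,5).
By the shoelace formula its area is 1.00.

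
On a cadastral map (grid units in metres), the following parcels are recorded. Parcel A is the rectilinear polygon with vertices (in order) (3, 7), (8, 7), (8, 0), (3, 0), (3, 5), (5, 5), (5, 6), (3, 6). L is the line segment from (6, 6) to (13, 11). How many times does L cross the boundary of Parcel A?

1

The segment meets the boundary at (7.4,7).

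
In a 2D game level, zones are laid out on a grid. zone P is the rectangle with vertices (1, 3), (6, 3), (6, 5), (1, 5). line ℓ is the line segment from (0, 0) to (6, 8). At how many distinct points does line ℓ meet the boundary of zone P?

The segment meets the boundary at (3.75,5), (2.25,3).

2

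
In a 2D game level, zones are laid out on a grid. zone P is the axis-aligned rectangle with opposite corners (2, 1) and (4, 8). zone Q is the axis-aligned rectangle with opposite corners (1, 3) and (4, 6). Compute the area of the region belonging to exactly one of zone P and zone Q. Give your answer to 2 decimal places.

|zone P∩zone Q|: x∈[2,4], y∈[3,6] → 2·3 = 6.
|zone P △ zone Q| = |zone P| + |zone Q| − 2·|zone P∩zone Q| = 14 + 9 − 12 = 11.00.

11.00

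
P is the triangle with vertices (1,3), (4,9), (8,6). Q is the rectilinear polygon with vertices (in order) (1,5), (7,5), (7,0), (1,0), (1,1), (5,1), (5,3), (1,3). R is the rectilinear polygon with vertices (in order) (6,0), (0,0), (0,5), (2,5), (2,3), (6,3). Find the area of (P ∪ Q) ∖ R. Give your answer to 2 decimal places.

|P ∪ Q| = 34.8333.
|(P ∪ Q) ∩ R| = 9.
|(P ∪ Q) ∖ R| = 34.8333 − 9 = 25.83.

25.83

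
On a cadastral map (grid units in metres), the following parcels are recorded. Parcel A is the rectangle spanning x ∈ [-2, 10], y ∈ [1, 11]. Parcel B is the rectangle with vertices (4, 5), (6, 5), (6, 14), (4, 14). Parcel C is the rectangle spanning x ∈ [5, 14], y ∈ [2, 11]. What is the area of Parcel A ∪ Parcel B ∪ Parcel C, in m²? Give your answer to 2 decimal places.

By inclusion–exclusion:
Individual areas: |Parcel A| = 120, |Parcel B| = 18, |Parcel C| = 81.
|Parcel A∩Parcel B|: x∈[4,6], y∈[5,11] → 2·6 = 12.
|Parcel A∩Parcel C|: x∈[5,10], y∈[2,11] → 5·9 = 45.
|Parcel B∩Parcel C|: x∈[5,6], y∈[5,11] → 1·6 = 6.
|Parcel A∩Parcel B∩Parcel C| = 6.
|Parcel A ∪ Parcel B ∪ Parcel C| = 219 − 63 + 6 = 162.00.

162.00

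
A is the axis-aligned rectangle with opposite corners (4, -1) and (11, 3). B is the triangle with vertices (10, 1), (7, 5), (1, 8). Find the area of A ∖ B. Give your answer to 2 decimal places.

|A| = 28, |A∩B| = 1.0714.
|A ∖ B| = |A| − |A∩B| = 28 − 1.0714 = 26.93.

26.93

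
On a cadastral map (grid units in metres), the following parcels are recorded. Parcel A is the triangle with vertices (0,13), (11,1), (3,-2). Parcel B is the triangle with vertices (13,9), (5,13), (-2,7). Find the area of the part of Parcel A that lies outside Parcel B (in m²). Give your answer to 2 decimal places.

57.42

|Parcel A| = 64.5, |Parcel A∩Parcel B| = 7.077.
|Parcel A ∖ Parcel B| = |Parcel A| − |Parcel A∩Parcel B| = 64.5 − 7.077 = 57.42.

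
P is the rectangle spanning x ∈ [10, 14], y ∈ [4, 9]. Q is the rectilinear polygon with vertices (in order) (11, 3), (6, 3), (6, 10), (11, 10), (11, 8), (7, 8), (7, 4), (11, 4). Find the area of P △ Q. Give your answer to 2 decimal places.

|P| = 20, |Q| = 19, |P∩Q| = 1.
|P △ Q| = |P| + |Q| − 2·|P∩Q| = 20 + 19 − 2 = 37.00.

37.00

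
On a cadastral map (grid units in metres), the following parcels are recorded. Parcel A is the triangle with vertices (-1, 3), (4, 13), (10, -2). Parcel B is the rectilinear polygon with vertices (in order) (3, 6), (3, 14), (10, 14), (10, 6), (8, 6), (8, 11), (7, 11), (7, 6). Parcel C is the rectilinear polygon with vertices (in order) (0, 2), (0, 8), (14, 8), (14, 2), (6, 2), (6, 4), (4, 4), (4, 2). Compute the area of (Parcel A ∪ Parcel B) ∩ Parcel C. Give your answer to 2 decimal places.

|Parcel A ∪ Parcel B| = 102.7.
|(Parcel A ∪ Parcel B) ∩ Parcel C| = 41.82.

41.82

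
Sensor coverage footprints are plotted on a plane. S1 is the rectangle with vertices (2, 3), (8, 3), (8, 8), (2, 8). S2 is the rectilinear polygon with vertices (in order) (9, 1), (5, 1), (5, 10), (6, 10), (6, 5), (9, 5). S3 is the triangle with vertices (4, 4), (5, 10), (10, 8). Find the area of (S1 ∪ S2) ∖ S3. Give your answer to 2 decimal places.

30.87

|S1 ∪ S2| = 42.
|(S1 ∪ S2) ∩ S3| = 11.1333.
|(S1 ∪ S2) ∖ S3| = 42 − 11.1333 = 30.87.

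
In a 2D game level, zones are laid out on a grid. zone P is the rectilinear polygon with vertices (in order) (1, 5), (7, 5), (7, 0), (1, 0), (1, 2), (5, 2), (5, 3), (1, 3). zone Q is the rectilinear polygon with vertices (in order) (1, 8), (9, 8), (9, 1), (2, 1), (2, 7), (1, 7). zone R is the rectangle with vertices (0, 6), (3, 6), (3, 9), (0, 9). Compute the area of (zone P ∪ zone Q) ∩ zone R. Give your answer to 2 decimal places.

3.00

The region (zone P ∪ zone Q) ∩ zone R is the polygon with vertices (2,7), (1,7), (1,8), (3,8), (3,6), (2,6).
By the shoelace formula its area is 3.00.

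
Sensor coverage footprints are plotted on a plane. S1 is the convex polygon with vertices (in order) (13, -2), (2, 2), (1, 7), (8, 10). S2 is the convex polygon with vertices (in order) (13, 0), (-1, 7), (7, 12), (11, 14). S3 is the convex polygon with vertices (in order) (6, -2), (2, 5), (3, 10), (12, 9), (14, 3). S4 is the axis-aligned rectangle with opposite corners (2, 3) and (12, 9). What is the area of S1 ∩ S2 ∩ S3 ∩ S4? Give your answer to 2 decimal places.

36.25

The intersection is the polygon with vertices (10.917,3), (7,3), (2.091,5.455), (2.531,7.656), (5.667,9), (8.417,9).
By the shoelace formula its area is 36.25.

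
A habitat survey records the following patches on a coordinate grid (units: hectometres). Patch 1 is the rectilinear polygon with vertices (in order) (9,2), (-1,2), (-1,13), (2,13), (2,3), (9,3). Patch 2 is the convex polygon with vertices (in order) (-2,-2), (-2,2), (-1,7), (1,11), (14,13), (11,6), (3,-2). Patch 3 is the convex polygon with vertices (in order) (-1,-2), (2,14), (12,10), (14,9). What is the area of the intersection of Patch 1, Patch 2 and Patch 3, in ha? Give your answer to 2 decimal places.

15.85

The intersection is the polygon with vertices (2,11.154), (2,3), (5.818,3), (4.455,2), (-0.25,2), (1.45,11.069).
By the shoelace formula its area is 15.85.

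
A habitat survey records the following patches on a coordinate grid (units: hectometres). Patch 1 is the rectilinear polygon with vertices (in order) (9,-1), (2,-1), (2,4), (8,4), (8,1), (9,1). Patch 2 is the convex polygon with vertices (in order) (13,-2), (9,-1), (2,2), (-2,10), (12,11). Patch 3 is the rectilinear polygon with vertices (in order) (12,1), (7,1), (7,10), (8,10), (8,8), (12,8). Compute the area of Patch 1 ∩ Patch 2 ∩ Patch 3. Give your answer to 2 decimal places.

3.00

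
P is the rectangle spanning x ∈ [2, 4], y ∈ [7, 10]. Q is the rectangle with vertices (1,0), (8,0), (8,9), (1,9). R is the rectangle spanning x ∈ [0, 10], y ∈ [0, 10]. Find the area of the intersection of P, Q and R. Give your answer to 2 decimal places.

The intersection is the polygon with vertices (2,7), (2,9), (4,9), (4,7).
By the shoelace formula its area is 4.00.

4.00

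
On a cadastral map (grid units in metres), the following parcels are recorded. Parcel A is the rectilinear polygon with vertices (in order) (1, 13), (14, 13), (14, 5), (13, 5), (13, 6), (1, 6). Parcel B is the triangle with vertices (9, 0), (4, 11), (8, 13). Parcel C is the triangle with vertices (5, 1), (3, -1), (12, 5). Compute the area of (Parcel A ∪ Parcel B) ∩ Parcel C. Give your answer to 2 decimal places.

The region (Parcel A ∪ Parcel B) ∩ Parcel C is the polygon with vertices (8.78,2.854), (7.954,2.302), (7.814,2.608), (8.758,3.147).
By the shoelace formula its area is 0.31.

0.31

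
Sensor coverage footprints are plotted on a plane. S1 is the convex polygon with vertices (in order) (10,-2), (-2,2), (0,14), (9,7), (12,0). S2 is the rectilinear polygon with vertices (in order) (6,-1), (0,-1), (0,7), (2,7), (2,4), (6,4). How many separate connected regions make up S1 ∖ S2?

1

S1 ∖ S2 is a single connected region.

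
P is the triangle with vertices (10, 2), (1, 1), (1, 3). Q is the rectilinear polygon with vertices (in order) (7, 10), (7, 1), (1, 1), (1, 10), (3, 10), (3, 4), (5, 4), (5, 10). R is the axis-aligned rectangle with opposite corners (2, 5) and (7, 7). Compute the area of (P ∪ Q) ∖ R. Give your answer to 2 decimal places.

37.00

|P ∪ Q| = 43.
|(P ∪ Q) ∩ R| = 6.
|(P ∪ Q) ∖ R| = 43 − 6 = 37.00.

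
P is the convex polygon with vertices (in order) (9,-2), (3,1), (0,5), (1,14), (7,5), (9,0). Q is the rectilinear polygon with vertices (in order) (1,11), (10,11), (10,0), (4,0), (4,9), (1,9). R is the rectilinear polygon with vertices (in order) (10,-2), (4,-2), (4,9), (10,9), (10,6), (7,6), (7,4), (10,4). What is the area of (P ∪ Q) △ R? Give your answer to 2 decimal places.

61.75

|P ∪ Q| = 105.75.
|(P ∪ Q) ∩ R| = 52.
|(P ∪ Q) △ R| = 105.75 + 60 − 104 = 61.75.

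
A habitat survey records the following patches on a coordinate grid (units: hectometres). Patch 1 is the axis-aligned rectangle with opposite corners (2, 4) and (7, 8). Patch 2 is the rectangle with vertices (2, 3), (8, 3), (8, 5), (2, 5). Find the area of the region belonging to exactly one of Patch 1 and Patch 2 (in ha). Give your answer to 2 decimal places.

22.00

|Patch 1∩Patch 2|: x∈[2,7], y∈[4,5] → 5·1 = 5.
|Patch 1 △ Patch 2| = |Patch 1| + |Patch 2| − 2·|Patch 1∩Patch 2| = 20 + 12 − 10 = 22.00.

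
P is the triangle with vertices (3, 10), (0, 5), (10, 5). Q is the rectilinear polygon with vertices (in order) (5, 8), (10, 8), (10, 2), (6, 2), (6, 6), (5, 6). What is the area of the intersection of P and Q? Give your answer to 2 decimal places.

7.70

The intersection is the polygon with vertices (6,5), (6,6), (5,6), (5,8), (5.8,8), (10,5).
By the shoelace formula its area is 7.70.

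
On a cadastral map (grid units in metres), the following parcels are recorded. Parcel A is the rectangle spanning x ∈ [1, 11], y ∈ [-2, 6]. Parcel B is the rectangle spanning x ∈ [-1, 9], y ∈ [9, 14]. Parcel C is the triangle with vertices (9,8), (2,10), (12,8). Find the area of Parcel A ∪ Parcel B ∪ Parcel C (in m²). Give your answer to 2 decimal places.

132.25

By inclusion–exclusion:
Individual areas: |Parcel A| = 80, |Parcel B| = 50, |Parcel C| = 3.
|Parcel A∩Parcel B| = 0 (no overlap).
|Parcel A∩Parcel C| = 0.
|Parcel B∩Parcel C| = 0.75.
|Parcel A∩Parcel B∩Parcel C| = 0.
|Parcel A ∪ Parcel B ∪ Parcel C| = 133 − 0.75 + 0 = 132.25.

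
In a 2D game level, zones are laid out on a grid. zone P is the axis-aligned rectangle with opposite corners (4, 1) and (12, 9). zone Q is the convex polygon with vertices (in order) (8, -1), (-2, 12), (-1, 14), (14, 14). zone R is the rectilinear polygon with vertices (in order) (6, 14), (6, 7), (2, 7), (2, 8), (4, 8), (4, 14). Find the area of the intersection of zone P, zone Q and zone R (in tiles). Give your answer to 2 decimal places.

4.00

The intersection is the polygon with vertices (6,9), (6,7), (4,7), (4,8), (4,9).
By the shoelace formula its area is 4.00.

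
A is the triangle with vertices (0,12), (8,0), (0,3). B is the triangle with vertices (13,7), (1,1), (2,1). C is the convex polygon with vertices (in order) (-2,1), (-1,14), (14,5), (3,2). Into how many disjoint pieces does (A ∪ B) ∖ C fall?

2

(A ∪ B) ∖ C splits into 2 disjoint pieces (area 0.0354, area 6.3214).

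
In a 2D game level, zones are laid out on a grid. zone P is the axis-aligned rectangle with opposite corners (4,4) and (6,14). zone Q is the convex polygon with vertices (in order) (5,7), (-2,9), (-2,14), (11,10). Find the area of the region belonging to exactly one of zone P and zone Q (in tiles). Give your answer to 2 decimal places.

|zone P| = 20, |zone Q| = 49, |zone P∩zone Q| = 9.2995.
|zone P △ zone Q| = |zone P| + |zone Q| − 2·|zone P∩zone Q| = 20 + 49 − 18.5989 = 50.40.

50.40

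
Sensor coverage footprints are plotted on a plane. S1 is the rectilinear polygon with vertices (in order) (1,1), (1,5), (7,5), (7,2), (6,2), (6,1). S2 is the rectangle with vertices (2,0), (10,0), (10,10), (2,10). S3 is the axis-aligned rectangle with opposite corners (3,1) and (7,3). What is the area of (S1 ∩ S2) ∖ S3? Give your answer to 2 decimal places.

|S1 ∩ S2| = 19.
|(S1 ∩ S2) ∩ S3| = 7.
|(S1 ∩ S2) ∖ S3| = 19 − 7 = 12.00.

12.00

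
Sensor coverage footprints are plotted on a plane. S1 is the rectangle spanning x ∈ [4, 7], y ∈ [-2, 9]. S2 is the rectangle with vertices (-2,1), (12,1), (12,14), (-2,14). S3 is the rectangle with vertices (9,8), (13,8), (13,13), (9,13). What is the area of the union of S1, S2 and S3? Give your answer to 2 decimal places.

By inclusion–exclusion:
Individual areas: |S1| = 33, |S2| = 182, |S3| = 20.
|S1∩S2|: x∈[4,7], y∈[1,9] → 3·8 = 24.
|S1∩S3| = 0 (no overlap).
|S2∩S3|: x∈[9,12], y∈[8,13] → 3·5 = 15.
|S1∩S2∩S3| = 0.
|S1 ∪ S2 ∪ S3| = 235 − 39 + 0 = 196.00.

196.00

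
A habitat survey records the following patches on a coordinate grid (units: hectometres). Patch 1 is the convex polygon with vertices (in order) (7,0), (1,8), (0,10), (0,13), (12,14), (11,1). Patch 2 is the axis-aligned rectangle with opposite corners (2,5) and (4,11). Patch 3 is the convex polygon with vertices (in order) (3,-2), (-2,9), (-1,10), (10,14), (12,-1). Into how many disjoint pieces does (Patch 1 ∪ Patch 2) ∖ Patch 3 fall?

(Patch 1 ∪ Patch 2) ∖ Patch 3 splits into 2 disjoint pieces (area 12.398, area 9.3474).

2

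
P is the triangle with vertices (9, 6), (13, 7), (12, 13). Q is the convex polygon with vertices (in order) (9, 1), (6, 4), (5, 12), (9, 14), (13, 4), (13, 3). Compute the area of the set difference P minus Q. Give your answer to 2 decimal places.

7.48

|P| = 12.5, |P∩Q| = 5.0157.
|P ∖ Q| = |P| − |P∩Q| = 12.5 − 5.0157 = 7.48.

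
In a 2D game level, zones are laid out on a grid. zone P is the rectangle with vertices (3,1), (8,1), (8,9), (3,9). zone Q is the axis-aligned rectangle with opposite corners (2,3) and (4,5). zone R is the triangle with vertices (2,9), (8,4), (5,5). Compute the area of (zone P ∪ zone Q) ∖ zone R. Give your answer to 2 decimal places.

37.75

|zone P ∪ zone Q| = 42.
|(zone P ∪ zone Q) ∩ zone R| = 4.25.
|(zone P ∪ zone Q) ∖ zone R| = 42 − 4.25 = 37.75.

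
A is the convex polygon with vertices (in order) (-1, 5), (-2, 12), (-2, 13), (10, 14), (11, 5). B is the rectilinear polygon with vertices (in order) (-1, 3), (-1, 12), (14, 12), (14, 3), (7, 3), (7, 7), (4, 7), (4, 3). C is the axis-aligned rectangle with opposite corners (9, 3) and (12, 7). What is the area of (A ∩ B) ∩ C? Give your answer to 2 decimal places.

3.78

The region (A ∩ B) ∩ C is the polygon with vertices (9,5), (9,7), (10.778,7), (11,5).
By the shoelace formula its area is 3.78.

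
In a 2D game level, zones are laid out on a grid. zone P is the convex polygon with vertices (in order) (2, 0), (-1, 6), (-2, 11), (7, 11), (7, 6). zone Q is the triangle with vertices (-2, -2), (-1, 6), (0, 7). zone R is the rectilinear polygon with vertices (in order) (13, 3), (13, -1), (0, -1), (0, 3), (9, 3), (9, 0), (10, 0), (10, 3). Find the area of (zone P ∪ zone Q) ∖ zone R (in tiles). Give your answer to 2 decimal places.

|zone P ∪ zone Q| = 69.1923.
|(zone P ∪ zone Q) ∩ zone R| = 6.
|(zone P ∪ zone Q) ∖ zone R| = 69.1923 − 6 = 63.19.

63.19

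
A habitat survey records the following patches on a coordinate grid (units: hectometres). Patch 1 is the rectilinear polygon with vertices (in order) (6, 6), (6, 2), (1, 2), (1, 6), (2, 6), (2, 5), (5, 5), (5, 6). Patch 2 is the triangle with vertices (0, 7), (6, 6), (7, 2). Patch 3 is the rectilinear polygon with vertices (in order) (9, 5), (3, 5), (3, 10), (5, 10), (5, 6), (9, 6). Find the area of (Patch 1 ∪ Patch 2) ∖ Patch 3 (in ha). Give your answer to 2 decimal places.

|Patch 1 ∪ Patch 2| = 23.7143.
|(Patch 1 ∪ Patch 2) ∩ Patch 3| = 3.7917.
|(Patch 1 ∪ Patch 2) ∖ Patch 3| = 23.7143 − 3.7917 = 19.92.

19.92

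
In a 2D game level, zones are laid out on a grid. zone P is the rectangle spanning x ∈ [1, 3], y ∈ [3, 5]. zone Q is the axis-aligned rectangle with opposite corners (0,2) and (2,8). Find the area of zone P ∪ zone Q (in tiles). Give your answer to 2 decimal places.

14.00

By inclusion–exclusion:
Individual areas: |zone P| = 4, |zone Q| = 12.
|zone P∩zone Q|: x∈[1,2], y∈[3,5] → 1·2 = 2.
|zone P ∪ zone Q| = 16 − 2 = 14.00.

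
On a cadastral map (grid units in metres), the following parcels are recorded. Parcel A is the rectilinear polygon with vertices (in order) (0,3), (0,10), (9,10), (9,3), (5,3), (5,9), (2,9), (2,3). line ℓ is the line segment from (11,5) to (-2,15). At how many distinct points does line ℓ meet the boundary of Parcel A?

2

The segment meets the boundary at (4.5,10), (9,6.538).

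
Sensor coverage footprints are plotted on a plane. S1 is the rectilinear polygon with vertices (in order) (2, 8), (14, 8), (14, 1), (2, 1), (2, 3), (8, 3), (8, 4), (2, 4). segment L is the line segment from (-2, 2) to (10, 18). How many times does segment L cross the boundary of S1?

2

The segment meets the boundary at (2.5,8), (2,7.333).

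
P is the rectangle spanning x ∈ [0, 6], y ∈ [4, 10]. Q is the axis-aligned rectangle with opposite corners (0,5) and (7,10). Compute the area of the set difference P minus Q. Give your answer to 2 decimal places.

|P∩Q|: x∈[0,6], y∈[5,10] → 6·5 = 30.
|P| = 36.
|P ∖ Q| = |P| − |P∩Q| = 36 − 30 = 6.00.

6.00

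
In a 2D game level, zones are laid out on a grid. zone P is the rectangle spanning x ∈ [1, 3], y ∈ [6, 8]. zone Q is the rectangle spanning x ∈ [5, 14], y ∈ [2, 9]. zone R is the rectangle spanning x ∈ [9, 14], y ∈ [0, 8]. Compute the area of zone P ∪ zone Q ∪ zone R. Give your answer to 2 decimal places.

By inclusion–exclusion:
Individual areas: |zone P| = 4, |zone Q| = 63, |zone R| = 40.
|zone P∩zone Q| = 0 (no overlap).
|zone P∩zone R| = 0 (no overlap).
|zone Q∩zone R|: x∈[9,14], y∈[2,8] → 5·6 = 30.
|zone P∩zone Q∩zone R| = 0.
|zone P ∪ zone Q ∪ zone R| = 107 − 30 + 0 = 77.00.

77.00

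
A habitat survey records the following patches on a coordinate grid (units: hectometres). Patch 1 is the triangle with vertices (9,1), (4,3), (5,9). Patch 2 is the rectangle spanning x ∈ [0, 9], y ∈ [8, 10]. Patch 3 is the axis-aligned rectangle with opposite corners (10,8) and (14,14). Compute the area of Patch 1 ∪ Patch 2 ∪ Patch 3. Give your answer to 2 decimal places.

57.67

By inclusion–exclusion:
Individual areas: |Patch 1| = 16, |Patch 2| = 18, |Patch 3| = 24.
|Patch 1∩Patch 2| = 0.3333.
|Patch 1∩Patch 3| = 0.
|Patch 2∩Patch 3| = 0 (no overlap).
|Patch 1∩Patch 2∩Patch 3| = 0.
|Patch 1 ∪ Patch 2 ∪ Patch 3| = 58 − 0.3333 + 0 = 57.67.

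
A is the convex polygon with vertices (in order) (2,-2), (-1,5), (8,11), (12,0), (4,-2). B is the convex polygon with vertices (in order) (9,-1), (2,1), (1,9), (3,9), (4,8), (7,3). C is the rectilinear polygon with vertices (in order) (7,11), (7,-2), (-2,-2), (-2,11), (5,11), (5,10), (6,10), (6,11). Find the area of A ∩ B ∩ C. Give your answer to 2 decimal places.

The intersection is the polygon with vertices (4,8), (7,3), (7,-0.429), (2,1), (1.308,6.538), (3.8,8.2).
By the shoelace formula its area is 32.45.

32.45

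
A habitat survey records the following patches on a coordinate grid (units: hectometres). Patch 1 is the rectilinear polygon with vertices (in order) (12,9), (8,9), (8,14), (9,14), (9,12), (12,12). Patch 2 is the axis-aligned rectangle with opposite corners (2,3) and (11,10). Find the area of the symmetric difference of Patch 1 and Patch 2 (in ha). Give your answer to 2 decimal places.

|Patch 1| = 14, |Patch 2| = 63, |Patch 1∩Patch 2| = 3.
|Patch 1 △ Patch 2| = |Patch 1| + |Patch 2| − 2·|Patch 1∩Patch 2| = 14 + 63 − 6 = 71.00.

71.00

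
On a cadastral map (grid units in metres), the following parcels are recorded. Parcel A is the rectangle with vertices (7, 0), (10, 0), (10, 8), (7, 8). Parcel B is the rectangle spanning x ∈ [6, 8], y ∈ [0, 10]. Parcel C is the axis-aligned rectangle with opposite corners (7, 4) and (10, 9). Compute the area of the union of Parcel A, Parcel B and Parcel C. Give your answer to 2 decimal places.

38.00

By inclusion–exclusion:
Individual areas: |Parcel A| = 24, |Parcel B| = 20, |Parcel C| = 15.
|Parcel A∩Parcel B|: x∈[7,8], y∈[0,8] → 1·8 = 8.
|Parcel A∩Parcel C|: x∈[7,10], y∈[4,8] → 3·4 = 12.
|Parcel B∩Parcel C|: x∈[7,8], y∈[4,9] → 1·5 = 5.
|Parcel A∩Parcel B∩Parcel C| = 4.
|Parcel A ∪ Parcel B ∪ Parcel C| = 59 − 25 + 4 = 38.00.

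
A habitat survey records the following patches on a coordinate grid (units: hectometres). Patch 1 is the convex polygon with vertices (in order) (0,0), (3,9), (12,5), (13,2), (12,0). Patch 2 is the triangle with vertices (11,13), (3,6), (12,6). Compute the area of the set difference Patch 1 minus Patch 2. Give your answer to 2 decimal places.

72.29

|Patch 1| = 79, |Patch 1∩Patch 2| = 6.7145.
|Patch 1 ∖ Patch 2| = |Patch 1| − |Patch 1∩Patch 2| = 79 − 6.7145 = 72.29.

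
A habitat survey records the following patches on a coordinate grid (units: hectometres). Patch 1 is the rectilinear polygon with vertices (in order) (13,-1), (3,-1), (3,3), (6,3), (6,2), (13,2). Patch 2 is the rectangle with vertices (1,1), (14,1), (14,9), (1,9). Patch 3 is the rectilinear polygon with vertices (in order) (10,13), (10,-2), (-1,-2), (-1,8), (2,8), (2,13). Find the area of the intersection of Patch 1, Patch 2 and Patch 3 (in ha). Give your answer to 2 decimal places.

10.00

The intersection is the polygon with vertices (6,3), (6,2), (10,2), (10,1), (3,1), (3,3).
By the shoelace formula its area is 10.00.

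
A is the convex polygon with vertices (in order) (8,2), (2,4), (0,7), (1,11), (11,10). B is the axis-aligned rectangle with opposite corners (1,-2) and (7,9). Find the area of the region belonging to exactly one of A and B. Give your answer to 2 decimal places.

66.17

|A| = 67, |B| = 66, |A∩B| = 33.4167.
|A △ B| = |A| + |B| − 2·|A∩B| = 67 + 66 − 66.8333 = 66.17.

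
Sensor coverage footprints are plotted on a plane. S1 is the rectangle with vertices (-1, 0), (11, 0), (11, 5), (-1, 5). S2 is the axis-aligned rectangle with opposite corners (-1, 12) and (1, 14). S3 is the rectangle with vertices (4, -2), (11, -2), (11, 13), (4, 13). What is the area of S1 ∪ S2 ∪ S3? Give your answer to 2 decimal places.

134.00

By inclusion–exclusion:
Individual areas: |S1| = 60, |S2| = 4, |S3| = 105.
|S1∩S2| = 0 (no overlap).
|S1∩S3|: x∈[4,11], y∈[0,5] → 7·5 = 35.
|S2∩S3| = 0 (no overlap).
|S1∩S2∩S3| = 0.
|S1 ∪ S2 ∪ S3| = 169 − 35 + 0 = 134.00.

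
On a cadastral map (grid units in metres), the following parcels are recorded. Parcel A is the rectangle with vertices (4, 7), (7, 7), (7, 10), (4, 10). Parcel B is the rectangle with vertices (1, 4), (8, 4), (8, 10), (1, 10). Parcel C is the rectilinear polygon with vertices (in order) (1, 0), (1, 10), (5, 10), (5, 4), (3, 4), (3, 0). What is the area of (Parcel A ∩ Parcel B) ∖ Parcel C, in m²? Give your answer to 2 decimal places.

|Parcel A ∩ Parcel B| = 9.
|(Parcel A ∩ Parcel B) ∩ Parcel C| = 3.
|(Parcel A ∩ Parcel B) ∖ Parcel C| = 9 − 3 = 6.00.

6.00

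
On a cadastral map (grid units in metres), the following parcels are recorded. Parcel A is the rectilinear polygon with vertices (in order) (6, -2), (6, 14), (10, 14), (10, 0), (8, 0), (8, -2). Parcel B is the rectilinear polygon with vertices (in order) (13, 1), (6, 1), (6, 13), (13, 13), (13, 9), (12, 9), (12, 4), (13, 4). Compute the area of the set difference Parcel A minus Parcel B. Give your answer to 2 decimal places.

12.00

|Parcel A| = 60, |Parcel A∩Parcel B| = 48.
|Parcel A ∖ Parcel B| = |Parcel A| − |Parcel A∩Parcel B| = 60 − 48 = 12.00.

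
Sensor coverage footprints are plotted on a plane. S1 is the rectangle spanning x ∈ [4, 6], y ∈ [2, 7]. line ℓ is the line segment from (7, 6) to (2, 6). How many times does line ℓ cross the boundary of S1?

2

The segment meets the boundary at (4,6), (6,6).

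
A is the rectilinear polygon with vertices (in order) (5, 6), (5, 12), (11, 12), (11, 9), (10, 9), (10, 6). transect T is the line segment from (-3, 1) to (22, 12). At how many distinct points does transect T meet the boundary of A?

2

The segment meets the boundary at (10,6.72), (8.364,6).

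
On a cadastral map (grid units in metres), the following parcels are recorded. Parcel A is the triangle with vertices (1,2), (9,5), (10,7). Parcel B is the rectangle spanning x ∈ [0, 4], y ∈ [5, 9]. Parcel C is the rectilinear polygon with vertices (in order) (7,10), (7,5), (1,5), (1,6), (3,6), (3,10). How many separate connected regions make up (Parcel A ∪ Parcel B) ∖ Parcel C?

2

(Parcel A ∪ Parcel B) ∖ Parcel C splits into 2 disjoint pieces (area 6.4, area 10).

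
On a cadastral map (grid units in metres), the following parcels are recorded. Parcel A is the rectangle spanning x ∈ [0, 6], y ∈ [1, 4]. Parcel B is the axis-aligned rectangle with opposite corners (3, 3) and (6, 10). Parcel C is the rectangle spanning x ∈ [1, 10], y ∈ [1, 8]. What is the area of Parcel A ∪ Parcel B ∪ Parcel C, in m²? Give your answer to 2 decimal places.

72.00

By inclusion–exclusion:
Individual areas: |Parcel A| = 18, |Parcel B| = 21, |Parcel C| = 63.
|Parcel A∩Parcel B|: x∈[3,6], y∈[3,4] → 3·1 = 3.
|Parcel A∩Parcel C|: x∈[1,6], y∈[1,4] → 5·3 = 15.
|Parcel B∩Parcel C|: x∈[3,6], y∈[3,8] → 3·5 = 15.
|Parcel A∩Parcel B∩Parcel C| = 3.
|Parcel A ∪ Parcel B ∪ Parcel C| = 102 − 33 + 3 = 72.00.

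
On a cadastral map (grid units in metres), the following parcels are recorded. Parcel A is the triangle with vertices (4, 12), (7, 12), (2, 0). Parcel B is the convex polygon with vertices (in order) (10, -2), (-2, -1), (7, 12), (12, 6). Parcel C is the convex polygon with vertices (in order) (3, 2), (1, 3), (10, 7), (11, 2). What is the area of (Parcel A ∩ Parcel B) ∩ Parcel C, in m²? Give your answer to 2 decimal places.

1.37

The region (Parcel A ∩ Parcel B) ∩ Parcel C is the polygon with vertices (2.62,3.72), (3.761,4.227), (2.862,2.069), (2.385,2.308).
By the shoelace formula its area is 1.37.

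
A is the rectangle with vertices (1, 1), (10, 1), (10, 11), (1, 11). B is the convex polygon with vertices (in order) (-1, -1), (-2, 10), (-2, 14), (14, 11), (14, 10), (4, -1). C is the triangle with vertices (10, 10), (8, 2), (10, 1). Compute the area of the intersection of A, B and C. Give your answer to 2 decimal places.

3.34

The intersection is the polygon with vertices (10,5.6), (8.483,3.931), (10,10).
By the shoelace formula its area is 3.34.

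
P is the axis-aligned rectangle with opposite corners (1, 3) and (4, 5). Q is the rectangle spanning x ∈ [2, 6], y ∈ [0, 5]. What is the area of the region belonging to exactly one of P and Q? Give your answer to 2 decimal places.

|P∩Q|: x∈[2,4], y∈[3,5] → 2·2 = 4.
|P △ Q| = |P| + |Q| − 2·|P∩Q| = 6 + 20 − 8 = 18.00.

18.00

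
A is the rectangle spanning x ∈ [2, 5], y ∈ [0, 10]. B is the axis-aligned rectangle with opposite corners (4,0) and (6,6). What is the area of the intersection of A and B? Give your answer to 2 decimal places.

6.00

|A∩B|: x∈[4,5], y∈[0,6] → 1·6 = 6.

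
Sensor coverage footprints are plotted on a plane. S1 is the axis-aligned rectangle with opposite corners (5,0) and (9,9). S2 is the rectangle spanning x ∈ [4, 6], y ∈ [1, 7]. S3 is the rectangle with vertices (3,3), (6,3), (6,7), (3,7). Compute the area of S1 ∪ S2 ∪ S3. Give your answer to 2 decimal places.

By inclusion–exclusion:
Individual areas: |S1| = 36, |S2| = 12, |S3| = 12.
|S1∩S2|: x∈[5,6], y∈[1,7] → 1·6 = 6.
|S1∩S3|: x∈[5,6], y∈[3,7] → 1·4 = 4.
|S2∩S3|: x∈[4,6], y∈[3,7] → 2·4 = 8.
|S1∩S2∩S3| = 4.
|S1 ∪ S2 ∪ S3| = 60 − 18 + 4 = 46.00.

46.00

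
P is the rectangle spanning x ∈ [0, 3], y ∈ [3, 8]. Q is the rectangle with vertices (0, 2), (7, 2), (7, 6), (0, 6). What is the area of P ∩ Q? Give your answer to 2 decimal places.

|P∩Q|: x∈[0,3], y∈[3,6] → 3·3 = 9.

9.00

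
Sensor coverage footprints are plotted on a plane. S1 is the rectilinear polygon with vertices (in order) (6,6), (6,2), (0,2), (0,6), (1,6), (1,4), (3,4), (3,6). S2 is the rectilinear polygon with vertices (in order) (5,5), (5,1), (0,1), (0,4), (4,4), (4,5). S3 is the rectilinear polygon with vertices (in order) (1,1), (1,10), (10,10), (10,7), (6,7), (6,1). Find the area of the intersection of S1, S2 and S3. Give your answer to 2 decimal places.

The intersection is the polygon with vertices (3,4), (4,4), (4,5), (5,5), (5,2), (1,2), (1,4).
By the shoelace formula its area is 9.00.

9.00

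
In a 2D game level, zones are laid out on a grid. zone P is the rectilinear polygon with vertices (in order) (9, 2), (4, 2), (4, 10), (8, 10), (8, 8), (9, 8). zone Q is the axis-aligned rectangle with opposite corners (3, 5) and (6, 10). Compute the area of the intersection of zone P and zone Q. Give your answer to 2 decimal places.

The intersection is the polygon with vertices (4,10), (6,10), (6,5), (4,5).
By the shoelace formula its area is 10.00.

10.00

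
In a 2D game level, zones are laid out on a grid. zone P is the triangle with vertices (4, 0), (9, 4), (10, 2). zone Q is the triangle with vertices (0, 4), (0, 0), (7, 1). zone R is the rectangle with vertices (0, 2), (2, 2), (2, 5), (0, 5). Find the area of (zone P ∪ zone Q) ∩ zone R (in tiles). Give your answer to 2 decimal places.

The region (zone P ∪ zone Q) ∩ zone R is the polygon with vertices (0,4), (2,3.143), (2,2), (0,2).
By the shoelace formula its area is 3.14.

3.14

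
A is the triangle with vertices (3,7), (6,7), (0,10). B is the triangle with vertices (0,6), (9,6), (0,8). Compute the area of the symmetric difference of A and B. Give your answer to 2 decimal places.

12.86

|A| = 4.5, |B| = 9, |A∩B| = 0.3214.
|A △ B| = |A| + |B| − 2·|A∩B| = 4.5 + 9 − 0.6429 = 12.86.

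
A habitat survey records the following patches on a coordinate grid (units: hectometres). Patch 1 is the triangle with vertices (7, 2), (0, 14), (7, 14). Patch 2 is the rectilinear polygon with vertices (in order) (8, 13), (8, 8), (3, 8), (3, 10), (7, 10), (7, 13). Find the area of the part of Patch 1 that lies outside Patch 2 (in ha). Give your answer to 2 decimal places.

34.21

|Patch 1| = 42, |Patch 1∩Patch 2| = 7.7857.
|Patch 1 ∖ Patch 2| = |Patch 1| − |Patch 1∩Patch 2| = 42 − 7.7857 = 34.21.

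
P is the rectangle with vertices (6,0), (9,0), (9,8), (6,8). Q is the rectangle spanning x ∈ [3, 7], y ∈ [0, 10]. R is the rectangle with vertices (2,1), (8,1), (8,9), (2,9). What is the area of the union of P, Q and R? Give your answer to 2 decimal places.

65.00

By inclusion–exclusion:
Individual areas: |P| = 24, |Q| = 40, |R| = 48.
|P∩Q|: x∈[6,7], y∈[0,8] → 1·8 = 8.
|P∩R|: x∈[6,8], y∈[1,8] → 2·7 = 14.
|Q∩R|: x∈[3,7], y∈[1,9] → 4·8 = 32.
|P∩Q∩R| = 7.
|P ∪ Q ∪ R| = 112 − 54 + 7 = 65.00.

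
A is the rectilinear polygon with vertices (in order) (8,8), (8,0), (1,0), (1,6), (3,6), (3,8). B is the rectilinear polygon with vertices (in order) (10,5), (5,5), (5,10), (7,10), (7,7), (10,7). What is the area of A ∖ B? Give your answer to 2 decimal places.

|A| = 52, |A∩B| = 8.
|A ∖ B| = |A| − |A∩B| = 52 − 8 = 44.00.

44.00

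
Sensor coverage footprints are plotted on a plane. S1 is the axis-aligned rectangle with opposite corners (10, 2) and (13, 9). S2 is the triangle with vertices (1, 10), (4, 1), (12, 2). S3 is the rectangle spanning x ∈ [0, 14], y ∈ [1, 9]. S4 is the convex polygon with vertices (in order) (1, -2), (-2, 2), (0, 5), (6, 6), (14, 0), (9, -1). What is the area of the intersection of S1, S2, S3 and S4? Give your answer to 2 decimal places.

0.67

The intersection is the polygon with vertices (10,2), (10,3), (11.333,2).
By the shoelace formula its area is 0.67.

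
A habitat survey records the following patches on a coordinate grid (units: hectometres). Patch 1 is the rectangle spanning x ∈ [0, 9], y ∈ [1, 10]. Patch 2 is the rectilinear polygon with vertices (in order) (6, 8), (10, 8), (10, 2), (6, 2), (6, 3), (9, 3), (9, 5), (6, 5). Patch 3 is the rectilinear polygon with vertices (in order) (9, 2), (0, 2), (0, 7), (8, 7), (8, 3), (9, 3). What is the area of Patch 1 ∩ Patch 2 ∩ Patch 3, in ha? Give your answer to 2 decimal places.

7.00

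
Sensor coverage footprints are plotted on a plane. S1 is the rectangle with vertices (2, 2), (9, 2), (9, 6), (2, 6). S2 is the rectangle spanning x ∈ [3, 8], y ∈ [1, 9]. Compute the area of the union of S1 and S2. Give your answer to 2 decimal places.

By inclusion–exclusion:
Individual areas: |S1| = 28, |S2| = 40.
|S1∩S2|: x∈[3,8], y∈[2,6] → 5·4 = 20.
|S1 ∪ S2| = 68 − 20 = 48.00.

48.00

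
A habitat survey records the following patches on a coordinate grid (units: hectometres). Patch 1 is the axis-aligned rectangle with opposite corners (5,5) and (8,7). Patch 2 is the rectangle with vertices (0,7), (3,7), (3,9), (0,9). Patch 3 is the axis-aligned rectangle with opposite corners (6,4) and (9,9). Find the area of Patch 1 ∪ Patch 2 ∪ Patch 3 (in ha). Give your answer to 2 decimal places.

By inclusion–exclusion:
Individual areas: |Patch 1| = 6, |Patch 2| = 6, |Patch 3| = 15.
|Patch 1∩Patch 2| = 0 (no overlap).
|Patch 1∩Patch 3|: x∈[6,8], y∈[5,7] → 2·2 = 4.
|Patch 2∩Patch 3| = 0 (no overlap).
|Patch 1∩Patch 2∩Patch 3| = 0.
|Patch 1 ∪ Patch 2 ∪ Patch 3| = 27 − 4 + 0 = 23.00.

23.00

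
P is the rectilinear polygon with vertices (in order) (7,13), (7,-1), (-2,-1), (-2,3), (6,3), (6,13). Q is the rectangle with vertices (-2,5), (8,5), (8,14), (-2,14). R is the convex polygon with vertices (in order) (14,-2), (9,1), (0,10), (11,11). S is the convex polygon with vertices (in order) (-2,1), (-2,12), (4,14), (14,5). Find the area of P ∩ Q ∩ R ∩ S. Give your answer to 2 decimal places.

The intersection is the polygon with vertices (6,10.546), (7,10.636), (7,5), (6,5).
By the shoelace formula its area is 5.59.

5.59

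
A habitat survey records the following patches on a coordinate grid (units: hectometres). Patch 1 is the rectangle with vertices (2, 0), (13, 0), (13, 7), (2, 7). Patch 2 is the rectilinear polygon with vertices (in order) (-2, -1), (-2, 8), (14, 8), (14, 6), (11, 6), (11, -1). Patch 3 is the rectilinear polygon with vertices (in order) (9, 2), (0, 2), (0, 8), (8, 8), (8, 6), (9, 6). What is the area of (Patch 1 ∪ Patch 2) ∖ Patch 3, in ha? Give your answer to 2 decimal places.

83.00

|Patch 1 ∪ Patch 2| = 135.
|(Patch 1 ∪ Patch 2) ∩ Patch 3| = 52.
|(Patch 1 ∪ Patch 2) ∖ Patch 3| = 135 − 52 = 83.00.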